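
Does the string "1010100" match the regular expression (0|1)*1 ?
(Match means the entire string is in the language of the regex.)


|string| = 7; first = '1'; last = '0'

No, "1010100" does not match (0|1)*1


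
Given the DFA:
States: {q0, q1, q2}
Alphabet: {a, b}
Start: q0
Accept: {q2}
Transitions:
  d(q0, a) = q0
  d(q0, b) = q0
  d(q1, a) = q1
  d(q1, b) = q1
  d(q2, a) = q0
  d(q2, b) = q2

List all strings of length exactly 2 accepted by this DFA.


All strings of length 2: 4 total
Accepted: 0

None


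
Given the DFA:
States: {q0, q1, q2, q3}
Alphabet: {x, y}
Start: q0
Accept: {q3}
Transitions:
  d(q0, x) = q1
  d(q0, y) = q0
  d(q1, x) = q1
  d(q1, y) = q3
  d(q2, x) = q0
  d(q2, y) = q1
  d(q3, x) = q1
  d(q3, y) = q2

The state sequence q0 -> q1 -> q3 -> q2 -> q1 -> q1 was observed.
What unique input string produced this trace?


Trace back each transition to find the symbol:
  q0 --[x]--> q1
  q1 --[y]--> q3
  q3 --[y]--> q2
  q2 --[y]--> q1
  q1 --[x]--> q1

"xyyyx"


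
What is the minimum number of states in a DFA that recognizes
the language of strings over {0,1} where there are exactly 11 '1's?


States: count = 0, 1, ..., 11 (that's 12 states), plus a dead state for count > 11.
Total: 12 + 1 = 13. Accept = count-11 state.

13


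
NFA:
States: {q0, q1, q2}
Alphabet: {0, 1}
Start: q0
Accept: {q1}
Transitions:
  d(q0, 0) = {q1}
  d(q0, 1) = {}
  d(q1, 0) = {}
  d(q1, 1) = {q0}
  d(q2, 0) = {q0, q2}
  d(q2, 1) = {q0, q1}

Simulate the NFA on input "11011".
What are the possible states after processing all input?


Start: {q0}
  --1--> {}
  --1--> {}
  --0--> {}
  --1--> {}
  --1--> {}

{} (empty set, no valid transitions)


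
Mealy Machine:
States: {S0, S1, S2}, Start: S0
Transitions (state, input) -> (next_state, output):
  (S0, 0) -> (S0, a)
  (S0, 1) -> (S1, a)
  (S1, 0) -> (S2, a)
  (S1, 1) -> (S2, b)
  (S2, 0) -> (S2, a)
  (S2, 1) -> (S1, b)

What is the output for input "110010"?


Step-by-step:
  (S0, 1) -> (S1, a)
  (S1, 1) -> (S2, b)
  (S2, 0) -> (S2, a)
  (S2, 0) -> (S2, a)
  (S2, 1) -> (S1, b)
  (S1, 0) -> (S2, a)

"abaaba"


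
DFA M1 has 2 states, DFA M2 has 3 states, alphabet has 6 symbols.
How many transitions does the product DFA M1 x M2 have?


Product DFA has 2 * 3 = 6 states.
Each has 6 transitions: 6 * 6 = 36

36


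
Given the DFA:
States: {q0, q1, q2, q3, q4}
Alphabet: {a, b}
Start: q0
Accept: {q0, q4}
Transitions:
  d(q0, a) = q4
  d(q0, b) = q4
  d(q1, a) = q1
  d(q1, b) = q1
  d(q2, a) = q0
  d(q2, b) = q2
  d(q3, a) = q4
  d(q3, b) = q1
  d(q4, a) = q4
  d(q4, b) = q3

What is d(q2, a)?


Looking up transition d(q2, a)

q0


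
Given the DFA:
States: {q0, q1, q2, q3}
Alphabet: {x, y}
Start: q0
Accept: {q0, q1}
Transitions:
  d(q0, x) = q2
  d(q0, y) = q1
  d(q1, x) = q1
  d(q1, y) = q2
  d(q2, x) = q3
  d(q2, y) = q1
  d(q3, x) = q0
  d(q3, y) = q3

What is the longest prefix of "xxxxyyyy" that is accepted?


Run the DFA, marking each prefix where the state is accepting:
  "" -> q0 [accept]
  "x" -> q2 [reject]
  "xx" -> q3 [reject]
  "xxx" -> q0 [accept]
  "xxxx" -> q2 [reject]
  "xxxxy" -> q1 [accept]
  "xxxxyy" -> q2 [reject]
  "xxxxyyy" -> q1 [accept]
  "xxxxyyyy" -> q2 [reject]

"xxxxyyy"


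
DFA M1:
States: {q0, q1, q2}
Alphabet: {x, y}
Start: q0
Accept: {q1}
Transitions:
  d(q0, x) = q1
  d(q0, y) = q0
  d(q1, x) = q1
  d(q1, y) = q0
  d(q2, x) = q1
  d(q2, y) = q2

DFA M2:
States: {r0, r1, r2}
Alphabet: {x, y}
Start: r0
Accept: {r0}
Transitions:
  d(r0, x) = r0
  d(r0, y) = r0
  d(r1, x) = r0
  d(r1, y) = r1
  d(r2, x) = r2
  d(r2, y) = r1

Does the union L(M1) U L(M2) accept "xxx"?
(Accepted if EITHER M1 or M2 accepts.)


M1: final=q1 accepted=True
M2: final=r0 accepted=True

Yes, union accepts


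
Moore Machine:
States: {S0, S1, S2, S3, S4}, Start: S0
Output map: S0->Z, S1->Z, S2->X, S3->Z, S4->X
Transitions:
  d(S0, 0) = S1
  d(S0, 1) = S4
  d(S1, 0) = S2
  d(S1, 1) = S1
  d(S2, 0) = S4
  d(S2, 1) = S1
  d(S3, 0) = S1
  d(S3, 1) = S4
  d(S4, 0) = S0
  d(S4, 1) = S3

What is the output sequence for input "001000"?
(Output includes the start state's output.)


Start: S0 (output Z)
  --0--> S1 (output Z)
  --0--> S2 (output X)
  --1--> S1 (output Z)
  --0--> S2 (output X)
  --0--> S4 (output X)
  --0--> S0 (output Z)

"ZZXZXXZ"


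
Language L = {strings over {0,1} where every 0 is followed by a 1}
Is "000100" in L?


'00' present: True; ends with '0': True

No, "000100" is not in L


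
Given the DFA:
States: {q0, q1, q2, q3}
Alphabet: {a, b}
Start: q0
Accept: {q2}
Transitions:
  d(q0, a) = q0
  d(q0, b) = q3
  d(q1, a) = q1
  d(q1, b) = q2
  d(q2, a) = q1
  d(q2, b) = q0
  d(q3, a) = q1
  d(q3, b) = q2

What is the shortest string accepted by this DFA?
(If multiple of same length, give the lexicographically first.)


BFS by string length (lex-first path to each state shown):
  len 0: q0<-""
  len 1: q0<-"a", q3<-"b"
  len 2: q0<-"aa", q1<-"ba", q2<-"bb", q3<-"ab"
Found accept state at length 2.

"bb"


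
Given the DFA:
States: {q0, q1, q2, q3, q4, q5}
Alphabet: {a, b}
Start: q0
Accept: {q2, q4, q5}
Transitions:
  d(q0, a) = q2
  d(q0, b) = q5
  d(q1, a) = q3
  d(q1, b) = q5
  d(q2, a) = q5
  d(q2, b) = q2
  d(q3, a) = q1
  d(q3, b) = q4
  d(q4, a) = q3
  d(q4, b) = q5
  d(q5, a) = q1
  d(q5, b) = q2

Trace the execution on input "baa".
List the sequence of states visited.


Input: baa
d(q0, b) = q5
d(q5, a) = q1
d(q1, a) = q3


q0 -> q5 -> q1 -> q3


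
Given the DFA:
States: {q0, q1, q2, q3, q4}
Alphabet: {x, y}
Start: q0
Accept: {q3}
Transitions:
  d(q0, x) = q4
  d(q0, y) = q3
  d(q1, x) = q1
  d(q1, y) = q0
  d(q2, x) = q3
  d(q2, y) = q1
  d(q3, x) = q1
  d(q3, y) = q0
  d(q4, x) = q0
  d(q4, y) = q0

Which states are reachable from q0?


BFS from q0:
  layer 0: {q0}
  layer 1: {q3, q4}
  layer 2: {q1}

{q0, q1, q3, q4}


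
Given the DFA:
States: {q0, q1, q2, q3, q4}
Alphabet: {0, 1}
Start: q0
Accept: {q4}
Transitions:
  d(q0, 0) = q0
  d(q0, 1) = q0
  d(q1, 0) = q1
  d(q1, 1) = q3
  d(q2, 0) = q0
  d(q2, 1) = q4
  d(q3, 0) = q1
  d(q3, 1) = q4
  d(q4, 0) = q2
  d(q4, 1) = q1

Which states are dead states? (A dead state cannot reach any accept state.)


Forward reachability from each state:
  q0 -> reaches {q0}, no accept state (dead)
  q1 -> reaches accept state q4 (live)
  q2 -> reaches accept state q4 (live)
  q3 -> reaches accept state q4 (live)
  q4 -> reaches accept state q4 (live)

{q0}


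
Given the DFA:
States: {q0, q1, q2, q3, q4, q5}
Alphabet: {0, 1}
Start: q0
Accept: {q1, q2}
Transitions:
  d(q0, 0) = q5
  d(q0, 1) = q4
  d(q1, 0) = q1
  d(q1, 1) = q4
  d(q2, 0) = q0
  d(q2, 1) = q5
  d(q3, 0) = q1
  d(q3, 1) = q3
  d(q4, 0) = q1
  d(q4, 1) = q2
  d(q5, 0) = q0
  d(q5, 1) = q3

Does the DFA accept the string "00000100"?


Trace: q0 -> q5 -> q0 -> q5 -> q0 -> q5 -> q3 -> q1 -> q1
Final state: q1
Accept states: {q1, q2}

Yes, accepted (final state q1 is an accept state)


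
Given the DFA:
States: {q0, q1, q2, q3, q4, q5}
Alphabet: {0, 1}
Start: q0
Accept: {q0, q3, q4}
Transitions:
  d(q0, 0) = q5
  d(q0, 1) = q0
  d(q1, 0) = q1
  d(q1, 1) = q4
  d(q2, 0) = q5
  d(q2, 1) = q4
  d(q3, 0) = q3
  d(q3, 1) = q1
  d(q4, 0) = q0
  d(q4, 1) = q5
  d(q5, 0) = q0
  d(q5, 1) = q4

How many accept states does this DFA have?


Accept states listed: {q0, q3, q4}
Counting: q0(1) q3(2) q4(3)

3


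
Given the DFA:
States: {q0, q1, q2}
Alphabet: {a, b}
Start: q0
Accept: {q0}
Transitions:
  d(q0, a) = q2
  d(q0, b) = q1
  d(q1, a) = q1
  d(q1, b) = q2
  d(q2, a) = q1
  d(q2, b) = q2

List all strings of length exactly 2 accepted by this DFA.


All strings of length 2: 4 total
Accepted: 0

None


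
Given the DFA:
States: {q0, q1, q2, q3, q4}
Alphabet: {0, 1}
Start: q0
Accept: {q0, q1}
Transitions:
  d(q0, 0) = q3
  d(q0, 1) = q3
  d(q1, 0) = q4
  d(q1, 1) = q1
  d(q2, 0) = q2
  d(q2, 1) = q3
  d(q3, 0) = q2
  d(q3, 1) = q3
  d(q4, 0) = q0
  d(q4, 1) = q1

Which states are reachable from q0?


BFS from q0:
  layer 0: {q0}
  layer 1: {q3}
  layer 2: {q2}

{q0, q2, q3}


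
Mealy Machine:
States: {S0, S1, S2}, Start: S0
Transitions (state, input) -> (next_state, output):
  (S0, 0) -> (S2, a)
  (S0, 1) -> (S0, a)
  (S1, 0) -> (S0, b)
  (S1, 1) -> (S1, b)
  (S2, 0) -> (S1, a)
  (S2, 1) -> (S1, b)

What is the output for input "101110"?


Step-by-step:
  (S0, 1) -> (S0, a)
  (S0, 0) -> (S2, a)
  (S2, 1) -> (S1, b)
  (S1, 1) -> (S1, b)
  (S1, 1) -> (S1, b)
  (S1, 0) -> (S0, b)

"aabbbb"


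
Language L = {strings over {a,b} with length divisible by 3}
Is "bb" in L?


length = 2; 2 mod 3 = 2

No, "bb" is not in L


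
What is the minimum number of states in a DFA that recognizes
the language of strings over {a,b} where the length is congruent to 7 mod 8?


States track (length) mod 8.
Need 8 states: one per remainder 0..7; accept = remainder 7.

8


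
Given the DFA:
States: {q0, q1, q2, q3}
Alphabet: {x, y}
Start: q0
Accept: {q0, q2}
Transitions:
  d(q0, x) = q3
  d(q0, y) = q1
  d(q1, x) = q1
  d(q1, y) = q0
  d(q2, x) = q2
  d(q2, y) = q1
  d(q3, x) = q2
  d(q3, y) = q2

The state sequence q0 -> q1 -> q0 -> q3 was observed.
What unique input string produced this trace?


Trace back each transition to find the symbol:
  q0 --[y]--> q1
  q1 --[y]--> q0
  q0 --[x]--> q3

"yyx"


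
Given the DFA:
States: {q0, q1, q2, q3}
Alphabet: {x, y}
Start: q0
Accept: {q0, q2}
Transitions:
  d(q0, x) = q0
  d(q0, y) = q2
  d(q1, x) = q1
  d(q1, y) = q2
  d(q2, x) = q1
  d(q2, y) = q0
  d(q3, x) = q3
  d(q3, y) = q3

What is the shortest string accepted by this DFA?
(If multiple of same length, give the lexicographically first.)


BFS by string length (lex-first path to each state shown):
  len 0: q0<-""
Found accept state at length 0.

"" (empty string)


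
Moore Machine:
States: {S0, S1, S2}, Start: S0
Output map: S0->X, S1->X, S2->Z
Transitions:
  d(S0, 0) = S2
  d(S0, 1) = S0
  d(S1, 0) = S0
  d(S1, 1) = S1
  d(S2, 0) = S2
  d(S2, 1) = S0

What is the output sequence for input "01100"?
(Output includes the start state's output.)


Start: S0 (output X)
  --0--> S2 (output Z)
  --1--> S0 (output X)
  --1--> S0 (output X)
  --0--> S2 (output Z)
  --0--> S2 (output Z)

"XZXXZZ"


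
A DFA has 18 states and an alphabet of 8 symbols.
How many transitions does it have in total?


Each state has exactly one transition per symbol.
18 * 8 = 144

144


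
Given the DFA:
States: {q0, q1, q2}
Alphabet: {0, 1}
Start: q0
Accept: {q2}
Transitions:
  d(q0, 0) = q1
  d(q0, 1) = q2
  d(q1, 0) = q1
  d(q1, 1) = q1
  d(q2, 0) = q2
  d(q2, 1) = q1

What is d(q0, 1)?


Looking up transition d(q0, 1)

q2


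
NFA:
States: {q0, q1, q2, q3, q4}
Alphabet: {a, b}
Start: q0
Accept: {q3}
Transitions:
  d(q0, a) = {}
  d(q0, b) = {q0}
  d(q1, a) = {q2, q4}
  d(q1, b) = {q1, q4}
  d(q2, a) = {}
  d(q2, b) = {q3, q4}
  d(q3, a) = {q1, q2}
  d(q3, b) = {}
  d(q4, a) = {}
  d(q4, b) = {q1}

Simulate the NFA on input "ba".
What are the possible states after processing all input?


Start: {q0}
  --b--> {q0}
  --a--> {}

{} (empty set, no valid transitions)


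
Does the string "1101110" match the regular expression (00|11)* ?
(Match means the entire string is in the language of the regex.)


|string| = 7; first = '1'; last = '0'

No, "1101110" does not match (00|11)*


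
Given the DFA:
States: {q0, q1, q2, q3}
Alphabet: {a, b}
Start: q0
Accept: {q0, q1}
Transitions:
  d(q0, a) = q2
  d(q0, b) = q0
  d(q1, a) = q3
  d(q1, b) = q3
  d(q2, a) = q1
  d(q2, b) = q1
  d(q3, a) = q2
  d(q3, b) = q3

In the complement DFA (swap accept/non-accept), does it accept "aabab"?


Trace: q0 -> q2 -> q1 -> q3 -> q2 -> q1
Final: q1
Original accept: {q0, q1}
Complement: q1 is in original accept

No, complement rejects (original accepts)


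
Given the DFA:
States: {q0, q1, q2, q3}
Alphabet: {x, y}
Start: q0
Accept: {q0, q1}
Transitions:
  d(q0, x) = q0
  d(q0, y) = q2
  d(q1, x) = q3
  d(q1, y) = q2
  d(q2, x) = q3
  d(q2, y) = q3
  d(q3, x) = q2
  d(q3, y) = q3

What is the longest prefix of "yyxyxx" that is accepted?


Run the DFA, marking each prefix where the state is accepting:
  "" -> q0 [accept]
  "y" -> q2 [reject]
  "yy" -> q3 [reject]
  "yyx" -> q2 [reject]
  "yyxy" -> q3 [reject]
  "yyxyx" -> q2 [reject]
  "yyxyxx" -> q3 [reject]

""


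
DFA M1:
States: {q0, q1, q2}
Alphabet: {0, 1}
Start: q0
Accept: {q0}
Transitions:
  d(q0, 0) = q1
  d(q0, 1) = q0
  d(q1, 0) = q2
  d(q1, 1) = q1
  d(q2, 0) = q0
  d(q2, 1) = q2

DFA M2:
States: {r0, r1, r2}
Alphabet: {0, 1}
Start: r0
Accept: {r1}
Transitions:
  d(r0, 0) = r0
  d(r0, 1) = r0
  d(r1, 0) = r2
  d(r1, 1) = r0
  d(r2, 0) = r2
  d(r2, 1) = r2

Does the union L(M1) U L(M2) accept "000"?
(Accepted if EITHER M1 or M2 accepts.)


M1: final=q0 accepted=True
M2: final=r0 accepted=False

Yes, union accepts


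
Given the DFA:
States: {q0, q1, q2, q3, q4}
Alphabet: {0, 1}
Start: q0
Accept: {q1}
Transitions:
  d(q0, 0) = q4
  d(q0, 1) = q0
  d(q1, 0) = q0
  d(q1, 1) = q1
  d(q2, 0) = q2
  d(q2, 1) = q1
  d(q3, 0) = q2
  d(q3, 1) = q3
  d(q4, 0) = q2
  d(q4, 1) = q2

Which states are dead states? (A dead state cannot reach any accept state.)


Forward reachability from each state:
  q0 -> reaches accept state q1 (live)
  q1 -> reaches accept state q1 (live)
  q2 -> reaches accept state q1 (live)
  q3 -> reaches accept state q1 (live)
  q4 -> reaches accept state q1 (live)

None (all states can reach an accept state)


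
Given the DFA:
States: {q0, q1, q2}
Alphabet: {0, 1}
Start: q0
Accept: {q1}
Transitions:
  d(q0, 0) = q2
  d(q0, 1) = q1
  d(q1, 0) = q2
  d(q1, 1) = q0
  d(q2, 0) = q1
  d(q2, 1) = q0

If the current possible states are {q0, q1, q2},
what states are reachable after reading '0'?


Apply transition on '0' from each current state:
  d(q0, 0) = q2
  d(q1, 0) = q2
  d(q2, 0) = q1

{q1, q2}


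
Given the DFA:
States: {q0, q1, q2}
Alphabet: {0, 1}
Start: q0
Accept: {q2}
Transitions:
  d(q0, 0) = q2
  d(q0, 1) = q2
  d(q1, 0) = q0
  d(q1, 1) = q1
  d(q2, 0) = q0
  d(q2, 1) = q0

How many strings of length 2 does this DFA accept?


Enumerating all length-2 strings:
  "00" -> q0 [reject]
  "01" -> q0 [reject]
  "10" -> q0 [reject]
  "11" -> q0 [reject]

0 out of 4


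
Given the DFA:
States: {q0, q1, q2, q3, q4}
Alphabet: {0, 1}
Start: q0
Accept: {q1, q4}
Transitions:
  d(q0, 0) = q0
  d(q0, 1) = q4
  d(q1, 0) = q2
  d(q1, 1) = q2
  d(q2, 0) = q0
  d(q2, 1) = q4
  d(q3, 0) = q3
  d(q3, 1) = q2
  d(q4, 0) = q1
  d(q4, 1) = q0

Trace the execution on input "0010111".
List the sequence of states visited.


Input: 0010111
d(q0, 0) = q0
d(q0, 0) = q0
d(q0, 1) = q4
d(q4, 0) = q1
d(q1, 1) = q2
d(q2, 1) = q4
d(q4, 1) = q0


q0 -> q0 -> q0 -> q4 -> q1 -> q2 -> q4 -> q0


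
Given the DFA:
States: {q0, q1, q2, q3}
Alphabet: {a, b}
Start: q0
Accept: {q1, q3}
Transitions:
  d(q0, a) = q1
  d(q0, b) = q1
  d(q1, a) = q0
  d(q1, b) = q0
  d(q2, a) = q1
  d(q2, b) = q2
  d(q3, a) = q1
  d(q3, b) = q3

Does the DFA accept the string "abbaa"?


Trace: q0 -> q1 -> q0 -> q1 -> q0 -> q1
Final state: q1
Accept states: {q1, q3}

Yes, accepted (final state q1 is an accept state)


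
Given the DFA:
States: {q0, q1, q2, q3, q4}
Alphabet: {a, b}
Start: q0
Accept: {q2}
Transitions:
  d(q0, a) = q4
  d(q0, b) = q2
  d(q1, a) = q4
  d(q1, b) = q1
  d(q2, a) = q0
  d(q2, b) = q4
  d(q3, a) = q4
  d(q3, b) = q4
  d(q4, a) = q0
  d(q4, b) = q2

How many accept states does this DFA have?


Accept states listed: {q2}
Counting: q2(1)

1


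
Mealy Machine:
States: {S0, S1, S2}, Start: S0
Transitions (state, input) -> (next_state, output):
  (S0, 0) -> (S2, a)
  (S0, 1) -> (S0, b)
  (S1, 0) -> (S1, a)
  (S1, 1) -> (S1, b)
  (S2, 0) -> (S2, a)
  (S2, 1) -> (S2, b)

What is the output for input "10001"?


Step-by-step:
  (S0, 1) -> (S0, b)
  (S0, 0) -> (S2, a)
  (S2, 0) -> (S2, a)
  (S2, 0) -> (S2, a)
  (S2, 1) -> (S2, b)

"baaab"


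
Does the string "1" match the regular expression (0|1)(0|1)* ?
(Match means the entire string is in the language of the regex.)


|string| = 1; first = '1'; last = '1'

Yes, "1" matches (0|1)(0|1)*


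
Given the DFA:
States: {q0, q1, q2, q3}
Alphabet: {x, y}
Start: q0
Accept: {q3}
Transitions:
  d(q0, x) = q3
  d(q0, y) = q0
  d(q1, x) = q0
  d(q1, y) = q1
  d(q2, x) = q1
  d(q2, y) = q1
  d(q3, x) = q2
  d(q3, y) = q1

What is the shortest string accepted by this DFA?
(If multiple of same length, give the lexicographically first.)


BFS by string length (lex-first path to each state shown):
  len 0: q0<-""
  len 1: q0<-"y", q3<-"x"
Found accept state at length 1.

"x"


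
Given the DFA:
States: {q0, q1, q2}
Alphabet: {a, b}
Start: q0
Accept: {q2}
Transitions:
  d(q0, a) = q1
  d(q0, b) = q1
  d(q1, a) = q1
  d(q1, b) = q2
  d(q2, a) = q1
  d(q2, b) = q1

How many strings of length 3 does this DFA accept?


Enumerating all length-3 strings:
  "aaa" -> q1 [reject]
  "aab" -> q2 [accept]
  "aba" -> q1 [reject]
  "abb" -> q1 [reject]
  "baa" -> q1 [reject]
  "bab" -> q2 [accept]
  "bba" -> q1 [reject]
  "bbb" -> q1 [reject]

2 out of 8


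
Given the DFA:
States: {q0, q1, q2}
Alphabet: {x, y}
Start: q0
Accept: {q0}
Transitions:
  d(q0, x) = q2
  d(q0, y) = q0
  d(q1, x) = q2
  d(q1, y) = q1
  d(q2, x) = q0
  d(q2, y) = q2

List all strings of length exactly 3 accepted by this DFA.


All strings of length 3: 8 total
Accepted: 4

"xxy", "xyx", "yxx", "yyy"


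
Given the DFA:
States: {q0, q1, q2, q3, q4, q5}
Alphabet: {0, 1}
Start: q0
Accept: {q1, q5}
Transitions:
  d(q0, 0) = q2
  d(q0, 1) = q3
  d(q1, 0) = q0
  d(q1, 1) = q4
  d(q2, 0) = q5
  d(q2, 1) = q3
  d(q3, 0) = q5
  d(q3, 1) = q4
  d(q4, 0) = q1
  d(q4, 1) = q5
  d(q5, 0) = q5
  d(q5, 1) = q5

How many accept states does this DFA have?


Accept states listed: {q1, q5}
Counting: q1(1) q5(2)

2


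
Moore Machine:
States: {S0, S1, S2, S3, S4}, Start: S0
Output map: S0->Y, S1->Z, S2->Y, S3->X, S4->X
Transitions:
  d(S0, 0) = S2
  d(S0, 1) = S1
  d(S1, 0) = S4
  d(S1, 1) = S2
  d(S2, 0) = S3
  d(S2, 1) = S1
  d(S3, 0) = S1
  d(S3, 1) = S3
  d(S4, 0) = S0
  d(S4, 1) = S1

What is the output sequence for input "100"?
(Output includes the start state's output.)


Start: S0 (output Y)
  --1--> S1 (output Z)
  --0--> S4 (output X)
  --0--> S0 (output Y)

"YZXY"


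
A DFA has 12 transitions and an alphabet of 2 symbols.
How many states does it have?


Each state has exactly one transition per symbol.
states = transitions / |alphabet| = 12 / 2 = 6

6


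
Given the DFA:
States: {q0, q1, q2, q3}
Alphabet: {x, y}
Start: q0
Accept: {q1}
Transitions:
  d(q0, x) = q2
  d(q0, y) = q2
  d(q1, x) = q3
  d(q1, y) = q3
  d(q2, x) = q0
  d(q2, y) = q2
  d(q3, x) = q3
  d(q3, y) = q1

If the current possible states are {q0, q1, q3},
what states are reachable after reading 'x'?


Apply transition on 'x' from each current state:
  d(q0, x) = q2
  d(q1, x) = q3
  d(q3, x) = q3

{q2, q3}


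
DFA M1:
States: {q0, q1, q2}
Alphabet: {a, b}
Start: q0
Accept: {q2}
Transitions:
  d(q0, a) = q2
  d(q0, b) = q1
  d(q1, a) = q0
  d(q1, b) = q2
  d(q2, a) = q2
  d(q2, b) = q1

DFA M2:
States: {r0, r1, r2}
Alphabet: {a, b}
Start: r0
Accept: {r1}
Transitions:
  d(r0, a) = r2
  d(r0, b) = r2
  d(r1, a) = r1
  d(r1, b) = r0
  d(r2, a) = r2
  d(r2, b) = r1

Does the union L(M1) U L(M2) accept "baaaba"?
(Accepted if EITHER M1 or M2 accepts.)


M1: final=q0 accepted=False
M2: final=r1 accepted=True

Yes, union accepts


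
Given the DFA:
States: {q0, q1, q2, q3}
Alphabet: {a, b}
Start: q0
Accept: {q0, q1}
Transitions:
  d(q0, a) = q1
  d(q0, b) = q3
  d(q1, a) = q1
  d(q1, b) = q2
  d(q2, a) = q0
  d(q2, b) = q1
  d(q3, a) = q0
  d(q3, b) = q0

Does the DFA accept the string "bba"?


Trace: q0 -> q3 -> q0 -> q1
Final state: q1
Accept states: {q0, q1}

Yes, accepted (final state q1 is an accept state)


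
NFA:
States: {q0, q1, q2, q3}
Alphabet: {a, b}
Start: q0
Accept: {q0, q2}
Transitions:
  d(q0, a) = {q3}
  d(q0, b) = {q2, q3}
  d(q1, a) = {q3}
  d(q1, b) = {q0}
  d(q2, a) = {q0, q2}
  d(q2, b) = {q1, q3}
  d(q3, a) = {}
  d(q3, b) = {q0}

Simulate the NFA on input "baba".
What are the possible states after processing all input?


Start: {q0}
  --b--> {q2, q3}
  --a--> {q0, q2}
  --b--> {q1, q2, q3}
  --a--> {q0, q2, q3}

{q0, q2, q3}


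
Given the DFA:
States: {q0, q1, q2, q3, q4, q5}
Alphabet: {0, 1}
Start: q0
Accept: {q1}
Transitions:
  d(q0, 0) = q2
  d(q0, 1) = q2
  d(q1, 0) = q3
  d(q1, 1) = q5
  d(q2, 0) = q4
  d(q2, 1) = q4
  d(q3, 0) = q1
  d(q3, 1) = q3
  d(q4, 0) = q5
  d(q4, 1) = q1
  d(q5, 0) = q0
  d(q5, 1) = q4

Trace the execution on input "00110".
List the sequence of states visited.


Input: 00110
d(q0, 0) = q2
d(q2, 0) = q4
d(q4, 1) = q1
d(q1, 1) = q5
d(q5, 0) = q0


q0 -> q2 -> q4 -> q1 -> q5 -> q0


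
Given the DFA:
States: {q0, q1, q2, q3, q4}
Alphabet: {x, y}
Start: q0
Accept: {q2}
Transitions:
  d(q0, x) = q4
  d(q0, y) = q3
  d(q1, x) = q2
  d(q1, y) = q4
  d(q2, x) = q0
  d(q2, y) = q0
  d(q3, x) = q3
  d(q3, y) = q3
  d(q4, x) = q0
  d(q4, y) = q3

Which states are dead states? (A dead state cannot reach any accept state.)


Forward reachability from each state:
  q0 -> reaches {q0, q3, q4}, no accept state (dead)
  q1 -> reaches accept state q2 (live)
  q2 -> reaches accept state q2 (live)
  q3 -> reaches {q3}, no accept state (dead)
  q4 -> reaches {q0, q3, q4}, no accept state (dead)

{q0, q3, q4}


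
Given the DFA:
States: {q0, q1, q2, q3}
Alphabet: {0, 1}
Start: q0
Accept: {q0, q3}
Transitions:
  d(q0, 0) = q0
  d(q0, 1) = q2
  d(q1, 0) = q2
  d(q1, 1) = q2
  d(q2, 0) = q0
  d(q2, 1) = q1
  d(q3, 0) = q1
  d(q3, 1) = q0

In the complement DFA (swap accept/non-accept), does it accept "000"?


Trace: q0 -> q0 -> q0 -> q0
Final: q0
Original accept: {q0, q3}
Complement: q0 is in original accept

No, complement rejects (original accepts)


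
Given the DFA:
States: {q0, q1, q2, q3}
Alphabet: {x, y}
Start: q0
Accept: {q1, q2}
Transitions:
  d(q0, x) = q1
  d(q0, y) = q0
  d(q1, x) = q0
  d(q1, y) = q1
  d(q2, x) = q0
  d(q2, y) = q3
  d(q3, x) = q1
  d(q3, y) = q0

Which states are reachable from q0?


BFS from q0:
  layer 0: {q0}
  layer 1: {q1}

{q0, q1}


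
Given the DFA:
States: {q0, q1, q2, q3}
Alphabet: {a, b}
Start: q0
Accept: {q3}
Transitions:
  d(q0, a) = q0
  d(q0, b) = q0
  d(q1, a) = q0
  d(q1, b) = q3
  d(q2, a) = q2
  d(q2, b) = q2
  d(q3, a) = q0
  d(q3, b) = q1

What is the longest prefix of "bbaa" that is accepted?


Run the DFA, marking each prefix where the state is accepting:
  "" -> q0 [reject]
  "b" -> q0 [reject]
  "bb" -> q0 [reject]
  "bba" -> q0 [reject]
  "bbaa" -> q0 [reject]

No prefix is accepted


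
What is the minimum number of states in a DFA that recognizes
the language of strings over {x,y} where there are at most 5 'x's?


States: count = 0, 1, ..., 5 (all accepting; 6 states), plus a dead state for count > 5.
Total: 6 + 1 = 7.

7


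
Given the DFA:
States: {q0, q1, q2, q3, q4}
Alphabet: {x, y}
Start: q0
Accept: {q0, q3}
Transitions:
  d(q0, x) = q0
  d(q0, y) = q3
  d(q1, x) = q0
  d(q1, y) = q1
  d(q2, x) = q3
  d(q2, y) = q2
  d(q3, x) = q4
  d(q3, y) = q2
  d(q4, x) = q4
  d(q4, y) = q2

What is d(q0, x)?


Looking up transition d(q0, x)

q0


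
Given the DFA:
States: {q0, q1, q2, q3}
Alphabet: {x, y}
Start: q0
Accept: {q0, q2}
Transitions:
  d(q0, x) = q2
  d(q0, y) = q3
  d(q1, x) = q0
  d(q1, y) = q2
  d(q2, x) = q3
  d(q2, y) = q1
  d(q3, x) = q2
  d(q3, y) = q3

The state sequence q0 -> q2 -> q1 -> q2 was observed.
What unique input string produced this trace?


Trace back each transition to find the symbol:
  q0 --[x]--> q2
  q2 --[y]--> q1
  q1 --[y]--> q2

"xyy"


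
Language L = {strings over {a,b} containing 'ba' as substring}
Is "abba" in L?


'ba' occurs at index 2

Yes, "abba" is in L


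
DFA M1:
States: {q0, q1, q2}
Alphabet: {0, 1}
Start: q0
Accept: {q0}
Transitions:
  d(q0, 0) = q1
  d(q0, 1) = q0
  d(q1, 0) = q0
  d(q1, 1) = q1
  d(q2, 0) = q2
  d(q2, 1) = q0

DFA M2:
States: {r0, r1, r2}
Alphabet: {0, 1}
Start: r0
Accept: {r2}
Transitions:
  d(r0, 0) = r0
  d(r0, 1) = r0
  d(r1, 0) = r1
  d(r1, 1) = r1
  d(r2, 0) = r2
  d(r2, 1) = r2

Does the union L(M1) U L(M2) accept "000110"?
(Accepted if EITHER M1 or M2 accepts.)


M1: final=q0 accepted=True
M2: final=r0 accepted=False

Yes, union accepts


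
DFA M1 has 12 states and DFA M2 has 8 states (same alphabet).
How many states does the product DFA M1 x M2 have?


Product construction pairs every M1 state with every M2 state.
12 * 8 = 96

96


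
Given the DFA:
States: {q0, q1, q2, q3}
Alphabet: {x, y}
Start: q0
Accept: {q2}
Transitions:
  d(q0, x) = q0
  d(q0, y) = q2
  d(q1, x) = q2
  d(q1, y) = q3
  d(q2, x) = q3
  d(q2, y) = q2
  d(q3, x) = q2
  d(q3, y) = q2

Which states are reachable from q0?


BFS from q0:
  layer 0: {q0}
  layer 1: {q2}
  layer 2: {q3}

{q0, q2, q3}


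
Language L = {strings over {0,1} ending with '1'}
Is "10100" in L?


last symbol = '0'

No, "10100" is not in L


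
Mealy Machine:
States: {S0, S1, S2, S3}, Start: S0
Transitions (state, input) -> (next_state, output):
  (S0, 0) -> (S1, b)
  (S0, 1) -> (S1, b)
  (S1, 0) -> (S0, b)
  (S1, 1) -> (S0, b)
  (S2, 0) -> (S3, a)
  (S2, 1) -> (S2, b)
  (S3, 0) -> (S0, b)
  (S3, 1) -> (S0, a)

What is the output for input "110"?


Step-by-step:
  (S0, 1) -> (S1, b)
  (S1, 1) -> (S0, b)
  (S0, 0) -> (S1, b)

"bbb"


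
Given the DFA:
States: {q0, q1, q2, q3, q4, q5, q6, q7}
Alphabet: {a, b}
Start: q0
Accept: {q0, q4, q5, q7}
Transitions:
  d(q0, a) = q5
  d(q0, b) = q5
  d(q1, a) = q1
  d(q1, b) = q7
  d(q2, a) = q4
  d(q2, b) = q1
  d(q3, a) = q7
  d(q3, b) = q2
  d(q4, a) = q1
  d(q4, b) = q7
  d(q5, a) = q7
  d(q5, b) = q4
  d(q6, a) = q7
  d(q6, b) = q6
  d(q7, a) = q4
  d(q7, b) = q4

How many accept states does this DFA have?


Accept states listed: {q0, q4, q5, q7}
Counting: q0(1) q4(2) q5(3) q7(4)

4


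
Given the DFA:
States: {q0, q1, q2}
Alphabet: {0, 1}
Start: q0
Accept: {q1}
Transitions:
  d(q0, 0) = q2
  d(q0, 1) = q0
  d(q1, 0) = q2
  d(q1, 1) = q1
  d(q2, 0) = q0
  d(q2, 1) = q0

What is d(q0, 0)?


Looking up transition d(q0, 0)

q2


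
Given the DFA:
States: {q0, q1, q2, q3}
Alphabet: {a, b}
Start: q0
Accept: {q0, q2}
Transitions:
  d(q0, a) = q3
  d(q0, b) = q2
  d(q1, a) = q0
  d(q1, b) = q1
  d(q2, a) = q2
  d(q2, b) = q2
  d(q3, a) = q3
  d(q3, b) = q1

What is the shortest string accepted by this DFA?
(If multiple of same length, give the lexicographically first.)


BFS by string length (lex-first path to each state shown):
  len 0: q0<-""
Found accept state at length 0.

"" (empty string)


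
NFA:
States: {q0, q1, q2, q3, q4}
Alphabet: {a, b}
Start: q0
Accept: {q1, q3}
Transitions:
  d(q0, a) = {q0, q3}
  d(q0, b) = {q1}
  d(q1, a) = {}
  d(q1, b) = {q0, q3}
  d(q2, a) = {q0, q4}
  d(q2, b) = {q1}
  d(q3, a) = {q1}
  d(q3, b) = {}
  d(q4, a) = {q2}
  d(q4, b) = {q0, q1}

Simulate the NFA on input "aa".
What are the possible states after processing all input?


Start: {q0}
  --a--> {q0, q3}
  --a--> {q0, q1, q3}

{q0, q1, q3}


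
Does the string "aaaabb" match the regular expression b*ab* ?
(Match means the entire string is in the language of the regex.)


|string| = 6; first = 'a'; last = 'b'

No, "aaaabb" does not match b*ab*


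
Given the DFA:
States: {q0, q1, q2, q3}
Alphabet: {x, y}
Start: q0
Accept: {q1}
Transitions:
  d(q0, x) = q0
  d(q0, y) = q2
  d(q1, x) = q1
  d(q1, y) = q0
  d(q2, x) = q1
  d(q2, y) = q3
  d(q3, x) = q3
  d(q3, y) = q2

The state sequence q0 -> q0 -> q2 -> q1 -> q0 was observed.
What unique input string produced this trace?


Trace back each transition to find the symbol:
  q0 --[x]--> q0
  q0 --[y]--> q2
  q2 --[x]--> q1
  q1 --[y]--> q0

"xyxy"


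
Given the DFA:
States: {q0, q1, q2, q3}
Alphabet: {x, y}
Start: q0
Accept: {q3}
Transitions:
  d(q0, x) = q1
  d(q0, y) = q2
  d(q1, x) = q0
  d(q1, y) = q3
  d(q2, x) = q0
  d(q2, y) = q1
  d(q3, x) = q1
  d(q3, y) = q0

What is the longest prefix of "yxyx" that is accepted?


Run the DFA, marking each prefix where the state is accepting:
  "" -> q0 [reject]
  "y" -> q2 [reject]
  "yx" -> q0 [reject]
  "yxy" -> q2 [reject]
  "yxyx" -> q0 [reject]

No prefix is accepted


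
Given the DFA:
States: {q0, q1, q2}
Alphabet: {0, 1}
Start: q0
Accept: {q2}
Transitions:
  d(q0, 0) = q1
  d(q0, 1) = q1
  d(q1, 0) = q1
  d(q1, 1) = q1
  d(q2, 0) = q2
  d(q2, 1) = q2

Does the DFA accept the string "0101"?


Trace: q0 -> q1 -> q1 -> q1 -> q1
Final state: q1
Accept states: {q2}

No, rejected (final state q1 is not an accept state)


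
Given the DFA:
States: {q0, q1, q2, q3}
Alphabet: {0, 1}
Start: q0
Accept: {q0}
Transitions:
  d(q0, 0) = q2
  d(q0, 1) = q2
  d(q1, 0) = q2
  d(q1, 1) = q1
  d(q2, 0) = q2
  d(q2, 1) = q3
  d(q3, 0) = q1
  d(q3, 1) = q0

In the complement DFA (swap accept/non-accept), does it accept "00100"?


Trace: q0 -> q2 -> q2 -> q3 -> q1 -> q2
Final: q2
Original accept: {q0}
Complement: q2 is not in original accept

Yes, complement accepts (original rejects)


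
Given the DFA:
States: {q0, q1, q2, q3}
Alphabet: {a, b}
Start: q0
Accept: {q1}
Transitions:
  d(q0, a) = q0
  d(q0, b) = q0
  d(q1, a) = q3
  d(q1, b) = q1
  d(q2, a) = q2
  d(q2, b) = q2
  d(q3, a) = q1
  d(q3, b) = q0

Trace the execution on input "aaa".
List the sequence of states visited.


Input: aaa
d(q0, a) = q0
d(q0, a) = q0
d(q0, a) = q0


q0 -> q0 -> q0 -> q0


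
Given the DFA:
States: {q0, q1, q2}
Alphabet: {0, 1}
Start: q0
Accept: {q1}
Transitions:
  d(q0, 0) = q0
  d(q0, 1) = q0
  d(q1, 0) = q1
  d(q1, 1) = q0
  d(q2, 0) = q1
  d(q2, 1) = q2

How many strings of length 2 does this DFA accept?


Enumerating all length-2 strings:
  "00" -> q0 [reject]
  "01" -> q0 [reject]
  "10" -> q0 [reject]
  "11" -> q0 [reject]

0 out of 4


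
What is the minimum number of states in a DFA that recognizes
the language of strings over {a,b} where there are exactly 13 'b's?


States: count = 0, 1, ..., 13 (that's 14 states), plus a dead state for count > 13.
Total: 14 + 1 = 15. Accept = count-13 state.

15


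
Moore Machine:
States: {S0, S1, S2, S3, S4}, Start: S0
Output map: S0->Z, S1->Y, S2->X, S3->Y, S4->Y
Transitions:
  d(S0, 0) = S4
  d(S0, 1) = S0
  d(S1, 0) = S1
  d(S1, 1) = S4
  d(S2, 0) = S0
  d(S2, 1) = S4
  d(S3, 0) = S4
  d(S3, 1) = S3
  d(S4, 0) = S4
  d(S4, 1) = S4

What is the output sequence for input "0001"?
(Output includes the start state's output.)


Start: S0 (output Z)
  --0--> S4 (output Y)
  --0--> S4 (output Y)
  --0--> S4 (output Y)
  --1--> S4 (output Y)

"ZYYYY"


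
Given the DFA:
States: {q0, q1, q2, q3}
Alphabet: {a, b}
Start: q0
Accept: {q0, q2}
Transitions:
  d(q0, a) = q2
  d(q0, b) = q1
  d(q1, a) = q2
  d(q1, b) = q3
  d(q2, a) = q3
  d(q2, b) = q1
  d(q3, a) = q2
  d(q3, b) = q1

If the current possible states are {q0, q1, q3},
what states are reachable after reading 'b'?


Apply transition on 'b' from each current state:
  d(q0, b) = q1
  d(q1, b) = q3
  d(q3, b) = q1

{q1, q3}


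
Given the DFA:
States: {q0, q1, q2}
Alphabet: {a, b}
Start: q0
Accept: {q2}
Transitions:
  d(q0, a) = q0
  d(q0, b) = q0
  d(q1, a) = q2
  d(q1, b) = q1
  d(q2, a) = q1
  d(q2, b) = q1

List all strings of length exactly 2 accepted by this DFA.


All strings of length 2: 4 total
Accepted: 0

None


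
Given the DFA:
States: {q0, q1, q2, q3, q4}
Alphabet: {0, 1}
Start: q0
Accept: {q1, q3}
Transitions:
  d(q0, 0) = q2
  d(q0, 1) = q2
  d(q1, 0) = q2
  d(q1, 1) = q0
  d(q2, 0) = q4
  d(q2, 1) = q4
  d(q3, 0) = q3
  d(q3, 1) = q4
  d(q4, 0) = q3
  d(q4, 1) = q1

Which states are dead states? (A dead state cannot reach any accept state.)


Forward reachability from each state:
  q0 -> reaches accept state q1 (live)
  q1 -> reaches accept state q1 (live)
  q2 -> reaches accept state q1 (live)
  q3 -> reaches accept state q1 (live)
  q4 -> reaches accept state q1 (live)

None (all states can reach an accept state)


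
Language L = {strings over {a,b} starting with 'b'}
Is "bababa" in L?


first symbol = 'b'

Yes, "bababa" is in L


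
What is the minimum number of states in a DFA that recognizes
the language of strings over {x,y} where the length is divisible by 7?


States track (length) mod 7.
Need 7 states: one per remainder 0..6; accept = remainder 0.

7


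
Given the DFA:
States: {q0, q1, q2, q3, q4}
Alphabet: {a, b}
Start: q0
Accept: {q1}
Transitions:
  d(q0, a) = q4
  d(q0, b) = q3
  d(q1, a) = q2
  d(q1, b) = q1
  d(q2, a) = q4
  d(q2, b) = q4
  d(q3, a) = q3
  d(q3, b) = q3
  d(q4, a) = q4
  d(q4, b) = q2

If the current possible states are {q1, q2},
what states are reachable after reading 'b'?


Apply transition on 'b' from each current state:
  d(q1, b) = q1
  d(q2, b) = q4

{q1, q4}


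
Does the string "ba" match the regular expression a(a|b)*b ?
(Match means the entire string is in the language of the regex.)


|string| = 2; first = 'b'; last = 'a'

No, "ba" does not match a(a|b)*b


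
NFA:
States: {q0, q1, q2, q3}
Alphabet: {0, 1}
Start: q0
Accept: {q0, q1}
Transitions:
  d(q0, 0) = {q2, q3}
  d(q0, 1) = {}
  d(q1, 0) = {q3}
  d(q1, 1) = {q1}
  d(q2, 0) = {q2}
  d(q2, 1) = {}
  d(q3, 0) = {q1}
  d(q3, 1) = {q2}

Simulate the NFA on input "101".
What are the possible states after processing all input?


Start: {q0}
  --1--> {}
  --0--> {}
  --1--> {}

{} (empty set, no valid transitions)


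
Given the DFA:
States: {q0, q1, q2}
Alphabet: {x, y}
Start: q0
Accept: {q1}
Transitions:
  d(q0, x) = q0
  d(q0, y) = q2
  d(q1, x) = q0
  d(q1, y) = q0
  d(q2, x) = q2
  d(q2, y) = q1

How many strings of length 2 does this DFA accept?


Enumerating all length-2 strings:
  "xx" -> q0 [reject]
  "xy" -> q2 [reject]
  "yx" -> q2 [reject]
  "yy" -> q1 [accept]

1 out of 4


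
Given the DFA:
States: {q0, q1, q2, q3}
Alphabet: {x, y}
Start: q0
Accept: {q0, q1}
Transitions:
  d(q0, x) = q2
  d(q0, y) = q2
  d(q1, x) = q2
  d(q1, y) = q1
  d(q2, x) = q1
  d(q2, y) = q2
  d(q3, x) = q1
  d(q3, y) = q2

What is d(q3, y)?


Looking up transition d(q3, y)

q2


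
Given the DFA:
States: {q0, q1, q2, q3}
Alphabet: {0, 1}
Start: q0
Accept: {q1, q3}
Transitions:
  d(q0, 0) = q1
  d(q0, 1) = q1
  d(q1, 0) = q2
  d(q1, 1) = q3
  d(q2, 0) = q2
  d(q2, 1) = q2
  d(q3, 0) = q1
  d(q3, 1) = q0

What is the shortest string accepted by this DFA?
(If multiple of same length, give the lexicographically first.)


BFS by string length (lex-first path to each state shown):
  len 0: q0<-""
  len 1: q1<-"0"
Found accept state at length 1.

"0"


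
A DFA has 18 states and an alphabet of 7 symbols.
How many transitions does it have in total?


Each state has exactly one transition per symbol.
18 * 7 = 126

126


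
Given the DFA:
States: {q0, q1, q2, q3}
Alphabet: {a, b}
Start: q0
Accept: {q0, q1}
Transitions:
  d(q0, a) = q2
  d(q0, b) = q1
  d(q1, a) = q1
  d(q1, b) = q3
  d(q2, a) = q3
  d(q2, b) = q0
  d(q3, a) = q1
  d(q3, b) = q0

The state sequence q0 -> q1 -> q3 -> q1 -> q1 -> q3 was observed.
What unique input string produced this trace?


Trace back each transition to find the symbol:
  q0 --[b]--> q1
  q1 --[b]--> q3
  q3 --[a]--> q1
  q1 --[a]--> q1
  q1 --[b]--> q3

"bbaab"


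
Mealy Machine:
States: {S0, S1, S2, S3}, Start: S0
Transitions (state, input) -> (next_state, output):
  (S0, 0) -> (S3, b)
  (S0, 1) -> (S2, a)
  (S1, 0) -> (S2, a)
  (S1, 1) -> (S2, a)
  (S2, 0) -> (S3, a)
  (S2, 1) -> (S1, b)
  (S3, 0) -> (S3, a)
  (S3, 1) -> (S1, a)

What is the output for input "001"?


Step-by-step:
  (S0, 0) -> (S3, b)
  (S3, 0) -> (S3, a)
  (S3, 1) -> (S1, a)

"baa"


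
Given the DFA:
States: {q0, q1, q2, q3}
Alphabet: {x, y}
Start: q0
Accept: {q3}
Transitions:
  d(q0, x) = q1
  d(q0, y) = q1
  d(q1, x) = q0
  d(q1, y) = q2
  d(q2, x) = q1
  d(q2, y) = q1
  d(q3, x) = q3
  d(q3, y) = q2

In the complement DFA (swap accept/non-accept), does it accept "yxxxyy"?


Trace: q0 -> q1 -> q0 -> q1 -> q0 -> q1 -> q2
Final: q2
Original accept: {q3}
Complement: q2 is not in original accept

Yes, complement accepts (original rejects)


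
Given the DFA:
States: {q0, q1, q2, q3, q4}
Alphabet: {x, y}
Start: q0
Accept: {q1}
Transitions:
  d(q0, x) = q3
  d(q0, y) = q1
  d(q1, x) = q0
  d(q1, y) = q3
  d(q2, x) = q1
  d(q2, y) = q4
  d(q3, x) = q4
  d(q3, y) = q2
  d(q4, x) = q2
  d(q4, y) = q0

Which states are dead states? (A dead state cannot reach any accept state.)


Forward reachability from each state:
  q0 -> reaches accept state q1 (live)
  q1 -> reaches accept state q1 (live)
  q2 -> reaches accept state q1 (live)
  q3 -> reaches accept state q1 (live)
  q4 -> reaches accept state q1 (live)

None (all states can reach an accept state)


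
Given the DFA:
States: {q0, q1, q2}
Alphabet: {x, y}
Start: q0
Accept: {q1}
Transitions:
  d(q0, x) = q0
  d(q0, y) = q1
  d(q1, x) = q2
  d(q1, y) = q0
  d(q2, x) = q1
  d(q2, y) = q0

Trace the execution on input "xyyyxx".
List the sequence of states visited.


Input: xyyyxx
d(q0, x) = q0
d(q0, y) = q1
d(q1, y) = q0
d(q0, y) = q1
d(q1, x) = q2
d(q2, x) = q1


q0 -> q0 -> q1 -> q0 -> q1 -> q2 -> q1


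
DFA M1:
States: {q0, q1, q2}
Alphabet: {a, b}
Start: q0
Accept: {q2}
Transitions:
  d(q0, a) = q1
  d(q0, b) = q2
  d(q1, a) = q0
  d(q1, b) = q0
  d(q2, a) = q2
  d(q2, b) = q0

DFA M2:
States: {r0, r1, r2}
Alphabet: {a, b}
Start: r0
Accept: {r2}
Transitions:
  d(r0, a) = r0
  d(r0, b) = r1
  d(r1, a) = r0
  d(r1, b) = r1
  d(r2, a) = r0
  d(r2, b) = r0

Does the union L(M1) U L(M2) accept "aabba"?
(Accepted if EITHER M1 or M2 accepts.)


M1: final=q1 accepted=False
M2: final=r0 accepted=False

No, union rejects (neither accepts)


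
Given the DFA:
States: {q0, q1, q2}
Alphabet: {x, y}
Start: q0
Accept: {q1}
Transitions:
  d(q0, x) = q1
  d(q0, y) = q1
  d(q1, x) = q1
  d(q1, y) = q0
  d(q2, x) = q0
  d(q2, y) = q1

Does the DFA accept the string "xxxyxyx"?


Trace: q0 -> q1 -> q1 -> q1 -> q0 -> q1 -> q0 -> q1
Final state: q1
Accept states: {q1}

Yes, accepted (final state q1 is an accept state)


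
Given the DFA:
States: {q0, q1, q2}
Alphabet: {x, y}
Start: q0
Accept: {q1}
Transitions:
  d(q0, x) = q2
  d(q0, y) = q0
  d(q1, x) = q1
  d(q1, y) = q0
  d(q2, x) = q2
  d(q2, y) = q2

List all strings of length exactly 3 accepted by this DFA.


All strings of length 3: 8 total
Accepted: 0

None


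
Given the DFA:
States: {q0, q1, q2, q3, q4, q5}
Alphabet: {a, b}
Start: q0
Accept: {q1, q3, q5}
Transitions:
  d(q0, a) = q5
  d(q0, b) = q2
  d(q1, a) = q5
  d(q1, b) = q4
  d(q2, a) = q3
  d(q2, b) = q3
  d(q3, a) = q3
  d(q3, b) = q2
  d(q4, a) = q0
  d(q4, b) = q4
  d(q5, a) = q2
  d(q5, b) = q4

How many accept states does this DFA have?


Accept states listed: {q1, q3, q5}
Counting: q1(1) q3(2) q5(3)

3


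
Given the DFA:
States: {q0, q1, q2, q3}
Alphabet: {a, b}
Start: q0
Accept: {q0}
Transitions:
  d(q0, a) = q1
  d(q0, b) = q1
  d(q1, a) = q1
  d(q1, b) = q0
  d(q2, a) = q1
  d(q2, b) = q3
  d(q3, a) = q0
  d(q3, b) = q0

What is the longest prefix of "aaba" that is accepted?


Run the DFA, marking each prefix where the state is accepting:
  "" -> q0 [accept]
  "a" -> q1 [reject]
  "aa" -> q1 [reject]
  "aab" -> q0 [accept]
  "aaba" -> q1 [reject]

"aab"


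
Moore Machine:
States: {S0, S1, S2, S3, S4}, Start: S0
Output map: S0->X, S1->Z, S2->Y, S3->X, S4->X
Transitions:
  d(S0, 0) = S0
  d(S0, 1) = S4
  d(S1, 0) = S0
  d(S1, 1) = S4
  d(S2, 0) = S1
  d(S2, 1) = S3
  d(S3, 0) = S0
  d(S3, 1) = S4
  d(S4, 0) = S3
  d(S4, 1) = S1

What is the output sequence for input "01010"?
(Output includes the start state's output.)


Start: S0 (output X)
  --0--> S0 (output X)
  --1--> S4 (output X)
  --0--> S3 (output X)
  --1--> S4 (output X)
  --0--> S3 (output X)

"XXXXXX"


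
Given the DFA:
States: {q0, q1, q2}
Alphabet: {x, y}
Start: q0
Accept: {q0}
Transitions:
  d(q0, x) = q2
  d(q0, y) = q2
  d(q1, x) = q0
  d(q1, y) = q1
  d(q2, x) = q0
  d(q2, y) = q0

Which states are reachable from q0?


BFS from q0:
  layer 0: {q0}
  layer 1: {q2}

{q0, q2}
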